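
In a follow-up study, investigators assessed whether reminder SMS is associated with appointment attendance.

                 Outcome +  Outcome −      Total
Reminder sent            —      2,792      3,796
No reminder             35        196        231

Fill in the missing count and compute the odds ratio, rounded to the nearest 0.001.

2.014

The missing cell is in the exposed row: 3796 − 2792 = 1004.
So a = 1004, b = 2792, c = 35, d = 196.
OR = (a·d)/(b·c) = (1004 × 196) / (2792 × 35) = 196784 / 97720 = 2.01375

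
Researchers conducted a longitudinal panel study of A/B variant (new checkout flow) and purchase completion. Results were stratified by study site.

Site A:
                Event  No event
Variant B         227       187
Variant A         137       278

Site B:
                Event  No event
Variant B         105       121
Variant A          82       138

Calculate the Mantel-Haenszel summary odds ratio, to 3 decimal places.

OR_MH = Σ(aᵢdᵢ/nᵢ) / Σ(bᵢcᵢ/nᵢ), where nᵢ is the stratum total.
Stratum 1 (Site A): n = 829; a·d/n = 227·278/829 = 76.1230; b·c/n = 187·137/829 = 30.9035
Stratum 2 (Site B): n = 446; a·d/n = 105·138/446 = 32.4888; b·c/n = 121·82/446 = 22.2466
OR_MH = (76.1230 + 32.4888) / (30.9035 + 22.2466) = 108.6118 / 53.1501 = 2.04349

2.043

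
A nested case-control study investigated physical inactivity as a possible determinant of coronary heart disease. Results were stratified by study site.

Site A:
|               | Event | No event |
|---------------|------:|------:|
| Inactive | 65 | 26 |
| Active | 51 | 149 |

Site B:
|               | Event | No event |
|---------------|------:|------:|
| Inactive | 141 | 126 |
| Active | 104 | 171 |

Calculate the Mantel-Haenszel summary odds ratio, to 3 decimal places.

OR_MH = Σ(aᵢdᵢ/nᵢ) / Σ(bᵢcᵢ/nᵢ), where nᵢ is the stratum total.
Stratum 1 (Site A): n = 291; a·d/n = 65·149/291 = 33.2818; b·c/n = 26·51/291 = 4.5567
Stratum 2 (Site B): n = 542; a·d/n = 141·171/542 = 44.4852; b·c/n = 126·104/542 = 24.1771
OR_MH = (33.2818 + 44.4852) / (4.5567 + 24.1771) = 77.7670 / 28.7338 = 2.70646

2.706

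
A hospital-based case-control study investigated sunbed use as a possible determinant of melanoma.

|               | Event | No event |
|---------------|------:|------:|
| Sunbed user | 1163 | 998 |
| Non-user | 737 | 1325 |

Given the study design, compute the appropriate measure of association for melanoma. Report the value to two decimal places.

2.10

Cells: a = 1163, b = 998, c = 737, d = 1325.
This is a hospital-based case-control study: participants were sampled on outcome status, so risks in the source population cannot be estimated directly — relative risk is not valid here. The odds ratio is the appropriate measure.
OR = (a·d)/(b·c) = (1163 × 1325) / (998 × 737) = 1540975 / 735526 = 2.09507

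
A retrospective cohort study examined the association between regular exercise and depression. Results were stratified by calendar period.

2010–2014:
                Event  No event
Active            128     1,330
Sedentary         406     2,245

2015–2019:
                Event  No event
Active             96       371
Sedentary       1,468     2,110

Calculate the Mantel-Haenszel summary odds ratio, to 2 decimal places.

OR_MH = Σ(aᵢdᵢ/nᵢ) / Σ(bᵢcᵢ/nᵢ), where nᵢ is the stratum total.
Stratum 1 (2010–2014): n = 4109; a·d/n = 128·2245/4109 = 69.9343; b·c/n = 1330·406/4109 = 131.4140
Stratum 2 (2015–2019): n = 4045; a·d/n = 96·2110/4045 = 50.0766; b·c/n = 371·1468/4045 = 134.6423
OR_MH = (69.9343 + 50.0766) / (131.4140 + 134.6423) = 120.0109 / 266.0562 = 0.45107

0.45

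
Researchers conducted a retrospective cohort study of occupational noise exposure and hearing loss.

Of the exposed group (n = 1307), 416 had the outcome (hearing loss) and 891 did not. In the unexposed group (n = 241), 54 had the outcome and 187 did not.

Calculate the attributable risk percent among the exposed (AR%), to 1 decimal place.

From the description: a = 416, b = 891, c = 54, d = 187.
Risk in exposed = 416/1307 = 0.31829; risk in unexposed = 54/241 = 0.22407.
RR = 0.31829/0.22407 = 1.42050
AR% = (RR − 1)/RR × 100 = (1.42050 − 1)/1.42050 × 100 = 29.6022%

29.6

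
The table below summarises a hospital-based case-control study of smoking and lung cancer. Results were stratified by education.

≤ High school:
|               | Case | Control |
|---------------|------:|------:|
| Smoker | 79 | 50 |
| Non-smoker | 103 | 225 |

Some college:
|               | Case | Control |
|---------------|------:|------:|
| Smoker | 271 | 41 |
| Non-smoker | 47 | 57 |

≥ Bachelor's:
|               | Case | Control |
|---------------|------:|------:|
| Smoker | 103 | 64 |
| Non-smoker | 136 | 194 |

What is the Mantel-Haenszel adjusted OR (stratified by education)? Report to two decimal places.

OR_MH = Σ(aᵢdᵢ/nᵢ) / Σ(bᵢcᵢ/nᵢ), where nᵢ is the stratum total.
Stratum 1 (≤ High school): n = 457; a·d/n = 79·225/457 = 38.8950; b·c/n = 50·103/457 = 11.2691
Stratum 2 (Some college): n = 416; a·d/n = 271·57/416 = 37.1322; b·c/n = 41·47/416 = 4.6322
Stratum 3 (≥ Bachelor's): n = 497; a·d/n = 103·194/497 = 40.2052; b·c/n = 64·136/497 = 17.5131
OR_MH = (38.8950 + 37.1322 + 40.2052) / (11.2691 + 4.6322 + 17.5131) = 116.2324 / 33.4144 = 3.47851

3.48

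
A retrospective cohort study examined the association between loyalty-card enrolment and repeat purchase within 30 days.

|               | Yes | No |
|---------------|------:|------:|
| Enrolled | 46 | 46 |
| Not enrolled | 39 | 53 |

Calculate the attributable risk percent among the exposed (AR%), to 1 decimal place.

Cells: a = 46, b = 46, c = 39, d = 53.
Risk in exposed = 46/92 = 0.50000; risk in unexposed = 39/92 = 0.42391.
RR = 0.50000/0.42391 = 1.17949
AR% = (RR − 1)/RR × 100 = (1.17949 − 1)/1.17949 × 100 = 15.2174%

15.2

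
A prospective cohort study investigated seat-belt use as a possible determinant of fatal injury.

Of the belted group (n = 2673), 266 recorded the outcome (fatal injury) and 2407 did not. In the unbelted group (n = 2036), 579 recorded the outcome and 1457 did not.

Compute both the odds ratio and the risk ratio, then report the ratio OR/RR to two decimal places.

From the description: a = 266, b = 2407, c = 579, d = 1457.
OR = (266·1457)/(2407·579) = 387562/1393653 = 0.27809
Risk in exposed = 266/2673 = 0.09951; risk in unexposed = 579/2036 = 0.28438; RR = 0.34993
OR/RR = 0.27809 / 0.34993 = 0.79470
The outcome is not rare, so the OR lies further from 1 than the RR.

0.79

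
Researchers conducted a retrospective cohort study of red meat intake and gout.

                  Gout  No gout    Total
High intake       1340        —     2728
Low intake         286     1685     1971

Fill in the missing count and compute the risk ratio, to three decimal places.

3.385

The missing cell is in the exposed row: 2728 − 1340 = 1388.
So a = 1340, b = 1388, c = 286, d = 1685.
RR = [a/(a+b)] / [c/(c+d)] = (1340/2728) / (286/1971) = 0.49120/0.14510 = 3.38517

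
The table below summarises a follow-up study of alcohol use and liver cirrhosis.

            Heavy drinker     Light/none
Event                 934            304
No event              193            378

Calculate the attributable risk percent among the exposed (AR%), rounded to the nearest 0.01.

46.21

Reading the table with exposure as columns: a = 934 (Heavy drinker, case), b = 193 (Heavy drinker, non-case), c = 304 (Light/none, case), d = 378.
Risk in exposed = 934/1127 = 0.82875; risk in unexposed = 304/682 = 0.44575.
RR = 0.82875/0.44575 = 1.85923
AR% = (RR − 1)/RR × 100 = (1.85923 − 1)/1.85923 × 100 = 46.2144%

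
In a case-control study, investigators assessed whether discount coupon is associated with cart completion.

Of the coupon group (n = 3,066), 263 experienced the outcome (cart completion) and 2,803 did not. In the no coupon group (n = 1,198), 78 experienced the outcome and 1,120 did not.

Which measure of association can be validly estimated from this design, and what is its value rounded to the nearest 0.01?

1.35

From the description: a = 263, b = 2803, c = 78, d = 1120.
This is a case-control study: participants were sampled on outcome status, so risks in the source population cannot be estimated directly — relative risk is not valid here. The odds ratio is the appropriate measure.
OR = (a·d)/(b·c) = (263 × 1120) / (2803 × 78) = 294560 / 218634 = 1.34727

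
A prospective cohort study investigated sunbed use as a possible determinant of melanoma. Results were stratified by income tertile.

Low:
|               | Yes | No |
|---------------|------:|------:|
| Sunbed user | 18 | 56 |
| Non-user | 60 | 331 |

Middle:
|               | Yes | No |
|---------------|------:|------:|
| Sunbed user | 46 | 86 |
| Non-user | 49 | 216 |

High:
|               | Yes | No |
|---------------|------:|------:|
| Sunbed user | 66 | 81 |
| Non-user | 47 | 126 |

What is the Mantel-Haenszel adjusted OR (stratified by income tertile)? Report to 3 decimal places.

2.146

OR_MH = Σ(aᵢdᵢ/nᵢ) / Σ(bᵢcᵢ/nᵢ), where nᵢ is the stratum total.
Stratum 1 (Low): n = 465; a·d/n = 18·331/465 = 12.8129; b·c/n = 56·60/465 = 7.2258
Stratum 2 (Middle): n = 397; a·d/n = 46·216/397 = 25.0277; b·c/n = 86·49/397 = 10.6146
Stratum 3 (High): n = 320; a·d/n = 66·126/320 = 25.9875; b·c/n = 81·47/320 = 11.8969
OR_MH = (12.8129 + 25.0277 + 25.9875) / (7.2258 + 10.6146 + 11.8969) = 63.8281 / 29.7373 = 2.14640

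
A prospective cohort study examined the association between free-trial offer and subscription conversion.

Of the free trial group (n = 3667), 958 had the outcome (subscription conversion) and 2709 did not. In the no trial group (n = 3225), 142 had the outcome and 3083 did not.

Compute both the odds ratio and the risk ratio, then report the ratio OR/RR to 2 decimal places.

From the description: a = 958, b = 2709, c = 142, d = 3083.
OR = (958·3083)/(2709·142) = 2953514/384678 = 7.67789
Risk in exposed = 958/3667 = 0.26125; risk in unexposed = 142/3225 = 0.04403; RR = 5.93330
OR/RR = 7.67789 / 5.93330 = 1.29403
The outcome is not rare, so the OR lies further from 1 than the RR.

1.29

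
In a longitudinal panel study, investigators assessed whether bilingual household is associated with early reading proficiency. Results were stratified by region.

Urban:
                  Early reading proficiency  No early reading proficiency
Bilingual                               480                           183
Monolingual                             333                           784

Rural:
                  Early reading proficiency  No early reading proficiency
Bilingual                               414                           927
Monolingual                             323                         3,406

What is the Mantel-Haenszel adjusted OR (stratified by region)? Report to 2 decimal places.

5.25

OR_MH = Σ(aᵢdᵢ/nᵢ) / Σ(bᵢcᵢ/nᵢ), where nᵢ is the stratum total.
Stratum 1 (Urban): n = 1780; a·d/n = 480·784/1780 = 211.4157; b·c/n = 183·333/1780 = 34.2354
Stratum 2 (Rural): n = 5070; a·d/n = 414·3406/5070 = 278.1231; b·c/n = 927·323/5070 = 59.0574
OR_MH = (211.4157 + 278.1231) / (34.2354 + 59.0574) = 489.5388 / 93.2928 = 5.24734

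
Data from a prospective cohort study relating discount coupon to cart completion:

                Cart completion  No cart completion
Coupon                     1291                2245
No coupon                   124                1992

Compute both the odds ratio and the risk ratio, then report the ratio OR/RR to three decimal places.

Cells: a = 1291, b = 2245, c = 124, d = 1992.
OR = (1291·1992)/(2245·124) = 2571672/278380 = 9.23799
Risk in exposed = 1291/3536 = 0.36510; risk in unexposed = 124/2116 = 0.05860; RR = 6.23029
OR/RR = 9.23799 / 6.23029 = 1.48276
The outcome is not rare, so the OR lies further from 1 than the RR.

1.483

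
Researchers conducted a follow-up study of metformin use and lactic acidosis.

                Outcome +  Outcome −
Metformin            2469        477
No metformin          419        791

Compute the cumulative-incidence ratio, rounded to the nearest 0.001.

2.420

Cells: a = 2469, b = 477, c = 419, d = 791.
Risk in exposed = 2469/2946 = 0.83809; risk in unexposed = 419/1210 = 0.34628.
RR = 0.83809 / 0.34628 = 2.42025
The risk among the exposed is 2.42 times that among the unexposed.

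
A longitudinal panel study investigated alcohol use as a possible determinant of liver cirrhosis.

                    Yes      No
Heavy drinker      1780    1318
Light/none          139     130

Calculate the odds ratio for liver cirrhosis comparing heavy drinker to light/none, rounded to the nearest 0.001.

Cells: a = 1780, b = 1318, c = 139, d = 130.
OR = (a·d)/(b·c) = (1780 × 130) / (1318 × 139) = 231400 / 183202 = 1.26309
The odds of liver cirrhosis are about 1.26 times as high in the heavy drinker group.

1.263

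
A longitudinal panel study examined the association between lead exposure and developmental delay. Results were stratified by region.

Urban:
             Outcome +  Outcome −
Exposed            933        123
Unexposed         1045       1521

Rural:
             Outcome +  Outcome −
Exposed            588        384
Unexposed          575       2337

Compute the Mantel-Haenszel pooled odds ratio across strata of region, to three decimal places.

OR_MH = Σ(aᵢdᵢ/nᵢ) / Σ(bᵢcᵢ/nᵢ), where nᵢ is the stratum total.
Stratum 1 (Urban): n = 3622; a·d/n = 933·1521/3622 = 391.7982; b·c/n = 123·1045/3622 = 35.4873
Stratum 2 (Rural): n = 3884; a·d/n = 588·2337/3884 = 353.7992; b·c/n = 384·575/3884 = 56.8486
OR_MH = (391.7982 + 353.7992) / (35.4873 + 56.8486) = 745.5974 / 92.3359 = 8.07484

8.075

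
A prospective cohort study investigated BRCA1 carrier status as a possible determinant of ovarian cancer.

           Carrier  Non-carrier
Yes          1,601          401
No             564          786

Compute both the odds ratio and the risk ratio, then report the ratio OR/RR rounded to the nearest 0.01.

2.54

Reading the table with exposure as columns: a = 1601 (Carrier, case), b = 564 (Carrier, non-case), c = 401 (Non-carrier, case), d = 786.
OR = (1601·786)/(564·401) = 1258386/226164 = 5.56404
Risk in exposed = 1601/2165 = 0.73949; risk in unexposed = 401/1187 = 0.33783; RR = 2.18897
OR/RR = 5.56404 / 2.18897 = 2.54185
The outcome is not rare, so the OR lies further from 1 than the RR.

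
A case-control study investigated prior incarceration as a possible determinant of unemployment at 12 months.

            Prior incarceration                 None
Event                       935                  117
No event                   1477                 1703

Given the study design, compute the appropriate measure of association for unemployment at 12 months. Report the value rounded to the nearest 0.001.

Reading the table with exposure as columns: a = 935 (Prior incarceration, case), b = 1477 (Prior incarceration, non-case), c = 117 (None, case), d = 1703.
This is a case-control study: participants were sampled on outcome status, so risks in the source population cannot be estimated directly — relative risk is not valid here. The odds ratio is the appropriate measure.
OR = (a·d)/(b·c) = (935 × 1703) / (1477 × 117) = 1592305 / 172809 = 9.21425

9.214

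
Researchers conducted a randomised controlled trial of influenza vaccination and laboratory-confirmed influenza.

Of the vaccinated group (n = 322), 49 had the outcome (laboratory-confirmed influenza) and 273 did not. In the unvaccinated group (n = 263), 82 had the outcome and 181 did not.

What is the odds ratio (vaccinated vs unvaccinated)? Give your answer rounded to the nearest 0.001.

0.396

From the description: a = 49, b = 273, c = 82, d = 181.
OR = (a·d)/(b·c) = (49 × 181) / (273 × 82) = 8869 / 22386 = 0.39619
Exposure is associated with lower odds of laboratory-confirmed influenza (OR = 0.40 < 1).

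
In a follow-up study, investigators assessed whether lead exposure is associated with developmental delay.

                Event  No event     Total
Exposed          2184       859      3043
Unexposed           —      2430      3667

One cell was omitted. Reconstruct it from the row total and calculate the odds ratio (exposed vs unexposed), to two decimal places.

4.99

The missing cell is in the unexposed row: 3667 − 2430 = 1237.
So a = 2184, b = 859, c = 1237, d = 2430.
OR = (a·d)/(b·c) = (2184 × 2430) / (859 × 1237) = 5307120 / 1062583 = 4.99455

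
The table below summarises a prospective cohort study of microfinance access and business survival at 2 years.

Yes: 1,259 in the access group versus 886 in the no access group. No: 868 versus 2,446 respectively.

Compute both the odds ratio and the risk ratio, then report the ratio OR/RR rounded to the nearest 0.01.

1.80

From the description: a = 1259, b = 868, c = 886, d = 2446.
OR = (1259·2446)/(868·886) = 3079514/769048 = 4.00432
Risk in exposed = 1259/2127 = 0.59191; risk in unexposed = 886/3332 = 0.26591; RR = 2.22602
OR/RR = 4.00432 / 2.22602 = 1.79887
The outcome is not rare, so the OR lies further from 1 than the RR.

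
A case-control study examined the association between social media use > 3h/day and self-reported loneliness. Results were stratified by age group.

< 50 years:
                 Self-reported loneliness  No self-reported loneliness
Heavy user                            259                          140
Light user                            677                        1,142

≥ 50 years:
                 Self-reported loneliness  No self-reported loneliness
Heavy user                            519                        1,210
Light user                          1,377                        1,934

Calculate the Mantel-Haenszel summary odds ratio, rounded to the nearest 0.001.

0.891

OR_MH = Σ(aᵢdᵢ/nᵢ) / Σ(bᵢcᵢ/nᵢ), where nᵢ is the stratum total.
Stratum 1 (< 50 years): n = 2218; a·d/n = 259·1142/2218 = 133.3535; b·c/n = 140·677/2218 = 42.7322
Stratum 2 (≥ 50 years): n = 5040; a·d/n = 519·1934/5040 = 199.1560; b·c/n = 1210·1377/5040 = 330.5893
OR_MH = (133.3535 + 199.1560) / (42.7322 + 330.5893) = 332.5094 / 373.3215 = 0.89068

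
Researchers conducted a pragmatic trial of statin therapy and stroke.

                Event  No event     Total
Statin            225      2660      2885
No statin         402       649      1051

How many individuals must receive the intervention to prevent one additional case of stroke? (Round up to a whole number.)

Risk in treated group = 225/2885 = 0.07799; risk in control = 402/1051 = 0.38249.
Absolute risk reduction = 0.38249 − 0.07799 = 0.30450
NNT = 1 / ARR = 1 / 0.30450 = 3.284 → round up → 4

4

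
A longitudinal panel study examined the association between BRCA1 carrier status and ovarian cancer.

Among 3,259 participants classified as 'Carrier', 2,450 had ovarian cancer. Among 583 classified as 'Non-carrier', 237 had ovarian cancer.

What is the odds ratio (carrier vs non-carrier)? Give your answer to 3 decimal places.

From the description: a = 2450, b = 809, c = 237, d = 346.
OR = (a·d)/(b·c) = (2450 × 346) / (809 × 237) = 847700 / 191733 = 4.42125
The odds of ovarian cancer are about 4.42 times as high in the carrier group.

4.421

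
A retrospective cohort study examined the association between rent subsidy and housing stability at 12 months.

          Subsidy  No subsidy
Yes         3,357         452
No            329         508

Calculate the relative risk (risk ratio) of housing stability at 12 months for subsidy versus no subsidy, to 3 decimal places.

Reading the table with exposure as columns: a = 3357 (Subsidy, case), b = 329 (Subsidy, non-case), c = 452 (No subsidy, case), d = 508.
Risk in exposed = 3357/3686 = 0.91074; risk in unexposed = 452/960 = 0.47083.
RR = 0.91074 / 0.47083 = 1.93432
The risk among the exposed is 1.93 times that among the unexposed.

1.934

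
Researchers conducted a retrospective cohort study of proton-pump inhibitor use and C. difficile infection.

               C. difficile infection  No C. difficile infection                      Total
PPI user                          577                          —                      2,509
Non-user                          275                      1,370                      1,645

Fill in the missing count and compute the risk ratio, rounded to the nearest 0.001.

The missing cell is in the exposed row: 2509 − 577 = 1932.
So a = 577, b = 1932, c = 275, d = 1370.
RR = [a/(a+b)] / [c/(c+d)] = (577/2509) / (275/1645) = 0.22997/0.16717 = 1.37565

1.376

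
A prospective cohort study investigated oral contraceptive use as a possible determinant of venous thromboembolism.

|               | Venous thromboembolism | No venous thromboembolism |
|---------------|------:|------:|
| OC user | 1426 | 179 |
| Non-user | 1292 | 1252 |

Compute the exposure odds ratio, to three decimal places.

Cells: a = 1426, b = 179, c = 1292, d = 1252.
OR = (a·d)/(b·c) = (1426 × 1252) / (179 × 1292) = 1785352 / 231268 = 7.71984
The odds of venous thromboembolism are about 7.72 times as high in the oc user group.

7.720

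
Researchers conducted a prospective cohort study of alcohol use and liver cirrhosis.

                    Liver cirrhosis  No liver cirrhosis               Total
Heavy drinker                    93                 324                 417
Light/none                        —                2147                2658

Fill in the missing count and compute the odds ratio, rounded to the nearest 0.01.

The missing cell is in the unexposed row: 2658 − 2147 = 511.
So a = 93, b = 324, c = 511, d = 2147.
OR = (a·d)/(b·c) = (93 × 2147) / (324 × 511) = 199671 / 165564 = 1.20600

1.21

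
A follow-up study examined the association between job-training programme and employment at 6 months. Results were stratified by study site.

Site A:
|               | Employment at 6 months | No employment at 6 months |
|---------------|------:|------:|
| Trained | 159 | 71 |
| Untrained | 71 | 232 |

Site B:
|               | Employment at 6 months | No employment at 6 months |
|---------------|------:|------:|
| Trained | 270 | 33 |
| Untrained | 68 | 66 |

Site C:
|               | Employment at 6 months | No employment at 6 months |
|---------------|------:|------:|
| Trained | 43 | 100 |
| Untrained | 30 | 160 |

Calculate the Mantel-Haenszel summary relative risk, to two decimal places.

2.18

RR_MH = Σ(aᵢ·n₀ᵢ/nᵢ) / Σ(cᵢ·n₁ᵢ/nᵢ), with n₁ᵢ = aᵢ+bᵢ (exposed), n₀ᵢ = cᵢ+dᵢ (unexposed), nᵢ = n₁ᵢ+n₀ᵢ.
Stratum 1 (Site A): n₁ = 230, n₀ = 303, n = 533; a·n₀/n = 159·303/533 = 90.3884; c·n₁/n = 71·230/533 = 30.6379
Stratum 2 (Site B): n₁ = 303, n₀ = 134, n = 437; a·n₀/n = 270·134/437 = 82.7918; c·n₁/n = 68·303/437 = 47.1487
Stratum 3 (Site C): n₁ = 143, n₀ = 190, n = 333; a·n₀/n = 43·190/333 = 24.5345; c·n₁/n = 30·143/333 = 12.8829
RR_MH = (90.3884 + 82.7918 + 24.5345) / (30.6379 + 47.1487 + 12.8829) = 197.7147 / 90.6695 = 2.18061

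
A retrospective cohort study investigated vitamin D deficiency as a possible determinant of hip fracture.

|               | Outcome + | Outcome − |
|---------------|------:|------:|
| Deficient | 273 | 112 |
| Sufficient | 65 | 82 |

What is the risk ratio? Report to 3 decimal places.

Cells: a = 273, b = 112, c = 65, d = 82.
Risk in exposed = 273/385 = 0.70909; risk in unexposed = 65/147 = 0.44218.
RR = 0.70909 / 0.44218 = 1.60364
The risk among the exposed is 1.60 times that among the unexposed.

1.604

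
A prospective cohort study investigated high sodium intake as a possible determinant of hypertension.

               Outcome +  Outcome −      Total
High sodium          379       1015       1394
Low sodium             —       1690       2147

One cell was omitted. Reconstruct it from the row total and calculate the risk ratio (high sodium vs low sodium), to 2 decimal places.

1.28

The missing cell is in the unexposed row: 2147 − 1690 = 457.
So a = 379, b = 1015, c = 457, d = 1690.
RR = [a/(a+b)] / [c/(c+d)] = (379/1394) / (457/2147) = 0.27188/0.21286 = 1.27730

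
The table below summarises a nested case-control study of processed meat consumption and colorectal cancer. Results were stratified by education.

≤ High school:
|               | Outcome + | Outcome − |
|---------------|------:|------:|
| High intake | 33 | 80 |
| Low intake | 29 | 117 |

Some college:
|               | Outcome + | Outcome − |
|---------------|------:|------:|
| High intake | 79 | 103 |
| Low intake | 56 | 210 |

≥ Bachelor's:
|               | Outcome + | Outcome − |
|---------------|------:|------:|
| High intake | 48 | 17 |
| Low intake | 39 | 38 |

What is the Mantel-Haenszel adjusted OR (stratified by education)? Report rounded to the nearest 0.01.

OR_MH = Σ(aᵢdᵢ/nᵢ) / Σ(bᵢcᵢ/nᵢ), where nᵢ is the stratum total.
Stratum 1 (≤ High school): n = 259; a·d/n = 33·117/259 = 14.9073; b·c/n = 80·29/259 = 8.9575
Stratum 2 (Some college): n = 448; a·d/n = 79·210/448 = 37.0312; b·c/n = 103·56/448 = 12.8750
Stratum 3 (≥ Bachelor's): n = 142; a·d/n = 48·38/142 = 12.8451; b·c/n = 17·39/142 = 4.6690
OR_MH = (14.9073 + 37.0312 + 12.8451) / (8.9575 + 12.8750 + 4.6690) = 64.7837 / 26.5015 = 2.44452

2.44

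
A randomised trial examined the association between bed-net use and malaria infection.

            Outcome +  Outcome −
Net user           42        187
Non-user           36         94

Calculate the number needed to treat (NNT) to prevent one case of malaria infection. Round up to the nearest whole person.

11

Risk in treated group = 42/229 = 0.18341; risk in control = 36/130 = 0.27692.
Absolute risk reduction = 0.27692 − 0.18341 = 0.09352
NNT = 1 / ARR = 1 / 0.09352 = 10.693 → round up → 11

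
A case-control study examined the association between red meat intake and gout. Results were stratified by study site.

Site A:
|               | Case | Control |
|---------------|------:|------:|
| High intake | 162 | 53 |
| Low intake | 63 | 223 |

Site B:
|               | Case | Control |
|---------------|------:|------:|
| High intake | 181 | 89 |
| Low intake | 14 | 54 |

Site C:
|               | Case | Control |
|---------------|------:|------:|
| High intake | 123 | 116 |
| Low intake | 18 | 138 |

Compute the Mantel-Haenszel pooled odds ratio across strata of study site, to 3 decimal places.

OR_MH = Σ(aᵢdᵢ/nᵢ) / Σ(bᵢcᵢ/nᵢ), where nᵢ is the stratum total.
Stratum 1 (Site A): n = 501; a·d/n = 162·223/501 = 72.1078; b·c/n = 53·63/501 = 6.6647
Stratum 2 (Site B): n = 338; a·d/n = 181·54/338 = 28.9172; b·c/n = 89·14/338 = 3.6864
Stratum 3 (Site C): n = 395; a·d/n = 123·138/395 = 42.9722; b·c/n = 116·18/395 = 5.2861
OR_MH = (72.1078 + 28.9172 + 42.9722) / (6.6647 + 3.6864 + 5.2861) = 143.9971 / 15.6371 = 9.20866

9.209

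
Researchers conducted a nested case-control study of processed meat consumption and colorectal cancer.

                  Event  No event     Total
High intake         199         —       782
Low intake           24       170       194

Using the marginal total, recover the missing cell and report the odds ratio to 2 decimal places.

The missing cell is in the exposed row: 782 − 199 = 583.
So a = 199, b = 583, c = 24, d = 170.
OR = (a·d)/(b·c) = (199 × 170) / (583 × 24) = 33830 / 13992 = 2.41781

2.42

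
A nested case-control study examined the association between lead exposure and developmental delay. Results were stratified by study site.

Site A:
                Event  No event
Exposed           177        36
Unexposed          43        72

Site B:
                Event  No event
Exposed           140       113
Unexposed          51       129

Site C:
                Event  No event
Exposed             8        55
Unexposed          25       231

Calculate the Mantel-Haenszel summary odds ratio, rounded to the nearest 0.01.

OR_MH = Σ(aᵢdᵢ/nᵢ) / Σ(bᵢcᵢ/nᵢ), where nᵢ is the stratum total.
Stratum 1 (Site A): n = 328; a·d/n = 177·72/328 = 38.8537; b·c/n = 36·43/328 = 4.7195
Stratum 2 (Site B): n = 433; a·d/n = 140·129/433 = 41.7090; b·c/n = 113·51/433 = 13.3095
Stratum 3 (Site C): n = 319; a·d/n = 8·231/319 = 5.7931; b·c/n = 55·25/319 = 4.3103
OR_MH = (38.8537 + 41.7090 + 5.7931) / (4.7195 + 13.3095 + 4.3103) = 86.3558 / 22.3393 = 3.86564

3.87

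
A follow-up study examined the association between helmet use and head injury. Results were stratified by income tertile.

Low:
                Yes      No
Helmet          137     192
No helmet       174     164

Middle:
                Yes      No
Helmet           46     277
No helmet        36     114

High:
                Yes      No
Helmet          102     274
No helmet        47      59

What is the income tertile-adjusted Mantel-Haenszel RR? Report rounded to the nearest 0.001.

0.724

RR_MH = Σ(aᵢ·n₀ᵢ/nᵢ) / Σ(cᵢ·n₁ᵢ/nᵢ), with n₁ᵢ = aᵢ+bᵢ (exposed), n₀ᵢ = cᵢ+dᵢ (unexposed), nᵢ = n₁ᵢ+n₀ᵢ.
Stratum 1 (Low): n₁ = 329, n₀ = 338, n = 667; a·n₀/n = 137·338/667 = 69.4243; c·n₁/n = 174·329/667 = 85.8261
Stratum 2 (Middle): n₁ = 323, n₀ = 150, n = 473; a·n₀/n = 46·150/473 = 14.5877; c·n₁/n = 36·323/473 = 24.5835
Stratum 3 (High): n₁ = 376, n₀ = 106, n = 482; a·n₀/n = 102·106/482 = 22.4315; c·n₁/n = 47·376/482 = 36.6639
RR_MH = (69.4243 + 14.5877 + 22.4315) / (85.8261 + 24.5835 + 36.6639) = 106.4436 / 147.0735 = 0.72374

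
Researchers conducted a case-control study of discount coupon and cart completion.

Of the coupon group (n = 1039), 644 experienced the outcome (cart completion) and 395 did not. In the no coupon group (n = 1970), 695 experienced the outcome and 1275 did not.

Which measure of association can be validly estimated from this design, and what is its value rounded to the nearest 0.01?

2.99

From the description: a = 644, b = 395, c = 695, d = 1275.
This is a case-control study: participants were sampled on outcome status, so risks in the source population cannot be estimated directly — relative risk is not valid here. The odds ratio is the appropriate measure.
OR = (a·d)/(b·c) = (644 × 1275) / (395 × 695) = 821100 / 274525 = 2.99098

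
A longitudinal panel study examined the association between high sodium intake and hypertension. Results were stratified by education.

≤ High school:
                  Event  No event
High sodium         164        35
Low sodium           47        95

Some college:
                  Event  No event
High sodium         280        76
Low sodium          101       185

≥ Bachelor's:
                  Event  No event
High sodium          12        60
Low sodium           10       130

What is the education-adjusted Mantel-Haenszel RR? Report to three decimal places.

2.314

RR_MH = Σ(aᵢ·n₀ᵢ/nᵢ) / Σ(cᵢ·n₁ᵢ/nᵢ), with n₁ᵢ = aᵢ+bᵢ (exposed), n₀ᵢ = cᵢ+dᵢ (unexposed), nᵢ = n₁ᵢ+n₀ᵢ.
Stratum 1 (≤ High school): n₁ = 199, n₀ = 142, n = 341; a·n₀/n = 164·142/341 = 68.2933; c·n₁/n = 47·199/341 = 27.4282
Stratum 2 (Some college): n₁ = 356, n₀ = 286, n = 642; a·n₀/n = 280·286/642 = 124.7352; c·n₁/n = 101·356/642 = 56.0062
Stratum 3 (≥ Bachelor's): n₁ = 72, n₀ = 140, n = 212; a·n₀/n = 12·140/212 = 7.9245; c·n₁/n = 10·72/212 = 3.3962
RR_MH = (68.2933 + 124.7352 + 7.9245) / (27.4282 + 56.0062 + 3.3962) = 200.9530 / 86.8306 = 2.31431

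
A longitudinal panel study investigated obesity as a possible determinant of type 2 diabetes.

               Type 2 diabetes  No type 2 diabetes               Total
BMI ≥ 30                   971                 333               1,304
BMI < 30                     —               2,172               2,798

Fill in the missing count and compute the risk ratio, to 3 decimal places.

3.328

The missing cell is in the unexposed row: 2798 − 2172 = 626.
So a = 971, b = 333, c = 626, d = 2172.
RR = [a/(a+b)] / [c/(c+d)] = (971/1304) / (626/2798) = 0.74463/0.22373 = 3.32824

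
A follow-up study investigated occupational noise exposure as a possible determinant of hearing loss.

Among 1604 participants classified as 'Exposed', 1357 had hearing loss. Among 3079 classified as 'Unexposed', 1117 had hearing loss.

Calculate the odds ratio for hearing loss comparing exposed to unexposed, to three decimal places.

From the description: a = 1357, b = 247, c = 1117, d = 1962.
OR = (a·d)/(b·c) = (1357 × 1962) / (247 × 1117) = 2662434 / 275899 = 9.65003
The odds of hearing loss are about 9.65 times as high in the exposed group.

9.650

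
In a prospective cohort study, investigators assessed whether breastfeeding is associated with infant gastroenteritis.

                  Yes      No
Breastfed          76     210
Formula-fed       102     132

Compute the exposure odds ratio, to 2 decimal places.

0.47

Cells: a = 76, b = 210, c = 102, d = 132.
OR = (a·d)/(b·c) = (76 × 132) / (210 × 102) = 10032 / 21420 = 0.46835
Exposure is associated with lower odds of infant gastroenteritis (OR = 0.47 < 1).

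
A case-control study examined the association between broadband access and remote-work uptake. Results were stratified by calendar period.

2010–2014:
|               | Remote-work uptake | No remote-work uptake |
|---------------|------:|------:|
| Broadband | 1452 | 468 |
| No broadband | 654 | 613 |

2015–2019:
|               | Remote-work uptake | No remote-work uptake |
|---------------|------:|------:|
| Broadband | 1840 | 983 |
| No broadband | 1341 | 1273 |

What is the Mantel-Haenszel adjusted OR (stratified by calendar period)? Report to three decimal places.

OR_MH = Σ(aᵢdᵢ/nᵢ) / Σ(bᵢcᵢ/nᵢ), where nᵢ is the stratum total.
Stratum 1 (2010–2014): n = 3187; a·d/n = 1452·613/3187 = 279.2833; b·c/n = 468·654/3187 = 96.0377
Stratum 2 (2015–2019): n = 5437; a·d/n = 1840·1273/5437 = 430.8111; b·c/n = 983·1341/5437 = 242.4504
OR_MH = (279.2833 + 430.8111) / (96.0377 + 242.4504) = 710.0944 / 338.4881 = 2.09784

2.098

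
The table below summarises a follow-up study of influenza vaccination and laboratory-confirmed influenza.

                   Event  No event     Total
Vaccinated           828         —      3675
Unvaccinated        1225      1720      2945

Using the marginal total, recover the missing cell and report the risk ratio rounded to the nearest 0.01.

0.54

The missing cell is in the exposed row: 3675 − 828 = 2847.
So a = 828, b = 2847, c = 1225, d = 1720.
RR = [a/(a+b)] / [c/(c+d)] = (828/3675) / (1225/2945) = 0.22531/0.41596 = 0.54165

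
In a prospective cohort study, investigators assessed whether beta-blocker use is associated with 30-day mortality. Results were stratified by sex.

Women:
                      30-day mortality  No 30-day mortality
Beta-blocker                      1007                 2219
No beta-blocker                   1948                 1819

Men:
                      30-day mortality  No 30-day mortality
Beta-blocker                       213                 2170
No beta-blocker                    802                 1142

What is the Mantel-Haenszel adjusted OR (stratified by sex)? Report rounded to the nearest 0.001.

0.312

OR_MH = Σ(aᵢdᵢ/nᵢ) / Σ(bᵢcᵢ/nᵢ), where nᵢ is the stratum total.
Stratum 1 (Women): n = 6993; a·d/n = 1007·1819/6993 = 261.9381; b·c/n = 2219·1948/6993 = 618.1341
Stratum 2 (Men): n = 4327; a·d/n = 213·1142/4327 = 56.2159; b·c/n = 2170·802/4327 = 402.2048
OR_MH = (261.9381 + 56.2159) / (618.1341 + 402.2048) = 318.1539 / 1020.3389 = 0.31181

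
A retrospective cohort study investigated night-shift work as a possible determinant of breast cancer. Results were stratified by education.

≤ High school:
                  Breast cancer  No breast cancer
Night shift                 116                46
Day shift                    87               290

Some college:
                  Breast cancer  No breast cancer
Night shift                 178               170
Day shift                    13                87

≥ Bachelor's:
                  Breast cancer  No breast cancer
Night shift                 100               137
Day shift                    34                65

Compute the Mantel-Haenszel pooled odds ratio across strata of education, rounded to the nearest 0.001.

OR_MH = Σ(aᵢdᵢ/nᵢ) / Σ(bᵢcᵢ/nᵢ), where nᵢ is the stratum total.
Stratum 1 (≤ High school): n = 539; a·d/n = 116·290/539 = 62.4119; b·c/n = 46·87/539 = 7.4249
Stratum 2 (Some college): n = 448; a·d/n = 178·87/448 = 34.5670; b·c/n = 170·13/448 = 4.9330
Stratum 3 (≥ Bachelor's): n = 336; a·d/n = 100·65/336 = 19.3452; b·c/n = 137·34/336 = 13.8631
OR_MH = (62.4119 + 34.5670 + 19.3452) / (7.4249 + 4.9330 + 13.8631) = 116.3241 / 26.2210 = 4.43630

4.436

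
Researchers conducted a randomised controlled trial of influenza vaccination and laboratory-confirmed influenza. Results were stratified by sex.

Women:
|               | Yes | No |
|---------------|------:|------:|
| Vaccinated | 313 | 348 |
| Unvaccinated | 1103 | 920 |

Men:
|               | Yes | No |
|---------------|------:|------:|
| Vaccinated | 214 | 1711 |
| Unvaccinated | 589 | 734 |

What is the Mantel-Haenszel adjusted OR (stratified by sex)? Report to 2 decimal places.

OR_MH = Σ(aᵢdᵢ/nᵢ) / Σ(bᵢcᵢ/nᵢ), where nᵢ is the stratum total.
Stratum 1 (Women): n = 2684; a·d/n = 313·920/2684 = 107.2876; b·c/n = 348·1103/2684 = 143.0119
Stratum 2 (Men): n = 3248; a·d/n = 214·734/3248 = 48.3608; b·c/n = 1711·589/3248 = 310.2768
OR_MH = (107.2876 + 48.3608) / (143.0119 + 310.2768) = 155.6485 / 453.2887 = 0.34338

0.34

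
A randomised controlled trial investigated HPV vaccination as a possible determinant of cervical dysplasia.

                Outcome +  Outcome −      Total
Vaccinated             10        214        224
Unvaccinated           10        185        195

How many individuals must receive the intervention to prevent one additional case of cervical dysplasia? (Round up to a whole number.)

Risk in treated group = 10/224 = 0.04464; risk in control = 10/195 = 0.05128.
Absolute risk reduction = 0.05128 − 0.04464 = 0.00664
NNT = 1 / ARR = 1 / 0.00664 = 150.621 → round up → 151

151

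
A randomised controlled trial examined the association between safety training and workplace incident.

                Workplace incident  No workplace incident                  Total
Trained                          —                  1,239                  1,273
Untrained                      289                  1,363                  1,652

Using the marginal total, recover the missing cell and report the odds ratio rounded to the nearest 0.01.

0.13

The missing cell is in the exposed row: 1273 − 1239 = 34.
So a = 34, b = 1239, c = 289, d = 1363.
OR = (a·d)/(b·c) = (34 × 1363) / (1239 × 289) = 46342 / 358071 = 0.12942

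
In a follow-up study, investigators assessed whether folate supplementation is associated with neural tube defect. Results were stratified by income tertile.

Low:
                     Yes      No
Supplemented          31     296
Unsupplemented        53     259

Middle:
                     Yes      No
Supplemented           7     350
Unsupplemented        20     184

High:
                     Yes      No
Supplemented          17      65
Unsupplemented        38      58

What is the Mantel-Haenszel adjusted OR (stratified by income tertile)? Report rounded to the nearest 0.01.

0.40

OR_MH = Σ(aᵢdᵢ/nᵢ) / Σ(bᵢcᵢ/nᵢ), where nᵢ is the stratum total.
Stratum 1 (Low): n = 639; a·d/n = 31·259/639 = 12.5649; b·c/n = 296·53/639 = 24.5509
Stratum 2 (Middle): n = 561; a·d/n = 7·184/561 = 2.2959; b·c/n = 350·20/561 = 12.4777
Stratum 3 (High): n = 178; a·d/n = 17·58/178 = 5.5393; b·c/n = 65·38/178 = 13.8764
OR_MH = (12.5649 + 2.2959 + 5.5393) / (24.5509 + 12.4777 + 13.8764) = 20.4002 / 50.9050 = 0.40075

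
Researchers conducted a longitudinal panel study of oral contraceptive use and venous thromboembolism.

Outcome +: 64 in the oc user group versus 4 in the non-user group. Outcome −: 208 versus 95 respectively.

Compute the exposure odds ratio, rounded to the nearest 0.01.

From the description: a = 64, b = 208, c = 4, d = 95.
OR = (a·d)/(b·c) = (64 × 95) / (208 × 4) = 6080 / 832 = 7.30769
The odds of venous thromboembolism are about 7.31 times as high in the oc user group.

7.31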